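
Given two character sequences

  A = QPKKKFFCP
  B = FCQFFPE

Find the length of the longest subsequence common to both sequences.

Match Q at A[1]=B[3] → F at A[6]=B[4] → F at A[7]=B[5] → P at A[9]=B[6] — 4 characters in the same relative order in both. dp[9][7] = 4 confirms this is the maximum.

4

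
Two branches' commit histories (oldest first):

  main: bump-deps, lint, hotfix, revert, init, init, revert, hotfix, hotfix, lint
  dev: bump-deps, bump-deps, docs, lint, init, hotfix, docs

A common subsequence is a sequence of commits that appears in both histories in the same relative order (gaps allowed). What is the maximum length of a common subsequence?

Match bump-deps at main[1]=dev[2], lint at main[2]=dev[4], init at main[6]=dev[5], hotfix at main[8]=dev[6] — 4 commits in the same relative order in both. The LCS DP gives dp[10][7] = 4, so this is optimal.

4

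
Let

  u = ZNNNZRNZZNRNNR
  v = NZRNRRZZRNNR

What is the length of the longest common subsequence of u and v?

Pick N [4,1]; then Z [5,2]; then R [6,3]; then N [7,4]; then Z [8,7]; then Z [9,8]; then R [11,9]; then N [12,10]; then N [13,11]; then R [14,12]; all 10 characters appear in both, in order. The LCS DP gives dp[14][12] = 10, so this is optimal.

10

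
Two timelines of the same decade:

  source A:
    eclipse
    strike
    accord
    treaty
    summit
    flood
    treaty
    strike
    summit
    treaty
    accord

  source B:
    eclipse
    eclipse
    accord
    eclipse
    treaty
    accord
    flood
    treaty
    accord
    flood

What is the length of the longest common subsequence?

One common subsequence of length 6: eclipse [1,2], accord [3,3], treaty [4,5], flood [6,7], treaty [10,8], accord [11,9]. Since dp[11][10] = 6, nothing longer is possible.

6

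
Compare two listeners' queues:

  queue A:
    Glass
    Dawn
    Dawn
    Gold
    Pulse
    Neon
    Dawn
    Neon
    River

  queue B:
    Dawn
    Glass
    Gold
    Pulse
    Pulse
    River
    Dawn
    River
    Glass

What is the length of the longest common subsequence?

One common subsequence of length 5: Glass (queue A #1, queue B #2), Gold (queue A #4, queue B #3), Pulse (queue A #5, queue B #5), Dawn (queue A #7, queue B #7), River (queue A #9, queue B #8). The LCS DP gives dp[9][9] = 5, so this is optimal.

5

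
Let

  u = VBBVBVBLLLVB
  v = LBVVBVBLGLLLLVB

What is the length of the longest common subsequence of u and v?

One common subsequence of length 10: V at u[1]=v[3], V at u[4]=v[4], B at u[5]=v[5], V at u[6]=v[6], B at u[7]=v[7], L at u[8]=v[11], L at u[9]=v[12], L at u[10]=v[13], V at u[11]=v[14], B at u[12]=v[15]. The LCS DP gives dp[12][15] = 10, so this is optimal.

10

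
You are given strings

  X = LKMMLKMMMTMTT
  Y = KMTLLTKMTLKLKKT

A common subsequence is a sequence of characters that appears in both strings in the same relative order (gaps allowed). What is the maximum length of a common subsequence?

7

Taking K at X[2]=Y[1]; then M at X[3]=Y[2]; then L at X[5]=Y[5]; then K at X[6]=Y[7]; then M at X[9]=Y[8]; then T at X[10]=Y[9]; then T at X[13]=Y[15] gives a common subsequence of length 7. The LCS DP gives dp[13][15] = 7, so this is optimal.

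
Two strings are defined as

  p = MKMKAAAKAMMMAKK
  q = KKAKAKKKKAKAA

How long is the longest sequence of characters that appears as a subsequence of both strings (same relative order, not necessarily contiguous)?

One common subsequence of length 8: K (p #2, q #1), then K (p #4, q #2), then A (p #5, q #3), then A (p #6, q #5), then A (p #7, q #10), then K (p #8, q #11), then A (p #9, q #12), then A (p #13, q #13). The LCS DP gives dp[15][13] = 8, so this is optimal.

8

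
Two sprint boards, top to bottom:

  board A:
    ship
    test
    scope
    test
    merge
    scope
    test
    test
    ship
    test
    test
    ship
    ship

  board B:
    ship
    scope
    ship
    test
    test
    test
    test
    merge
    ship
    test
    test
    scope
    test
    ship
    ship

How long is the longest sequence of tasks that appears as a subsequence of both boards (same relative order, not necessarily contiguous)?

10

One common subsequence of length 10: ship (board A #1, board B #3); then test (board A #2, board B #4); then test (board A #4, board B #5); then test (board A #7, board B #6); then test (board A #8, board B #7); then ship (board A #9, board B #9); then test (board A #10, board B #11); then test (board A #11, board B #13); then ship (board A #12, board B #14); then ship (board A #13, board B #15), and the DP table's final entry dp[13][15] is also 10, so no common subsequence is longer.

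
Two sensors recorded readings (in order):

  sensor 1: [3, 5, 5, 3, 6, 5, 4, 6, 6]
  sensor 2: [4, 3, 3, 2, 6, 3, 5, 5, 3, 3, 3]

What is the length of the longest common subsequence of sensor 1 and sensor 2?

Match 3 (sensor 1 #1, sensor 2 #6), then 5 (sensor 1 #2, sensor 2 #7), then 5 (sensor 1 #3, sensor 2 #8), then 3 (sensor 1 #4, sensor 2 #11) — 4 values in the same relative order in both, and the DP table's final entry dp[9][11] is also 4, so no common subsequence is longer.

4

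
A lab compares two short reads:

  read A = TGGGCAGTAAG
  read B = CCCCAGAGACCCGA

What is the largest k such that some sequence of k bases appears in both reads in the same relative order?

6

Pick C (read A #5, read B #4); then A (read A #6, read B #5); then G (read A #7, read B #6); then A (read A #9, read B #7); then A (read A #10, read B #9); then G (read A #11, read B #13); all 6 bases appear in both, in order. dp[11][14] = 6 confirms this is the maximum.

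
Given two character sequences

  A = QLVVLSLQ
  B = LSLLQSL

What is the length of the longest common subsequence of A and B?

One common subsequence of length 4: L (A #2, B #3) → L (A #5, B #4) → S (A #6, B #6) → L (A #7, B #7). dp[8][7] = 4 confirms this is the maximum.

4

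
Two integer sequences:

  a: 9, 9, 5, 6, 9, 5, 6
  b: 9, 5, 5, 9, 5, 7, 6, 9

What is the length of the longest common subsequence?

Pick 9 at a[1]=b[1], 9 at a[2]=b[4], 5 at a[3]=b[5], 6 at a[4]=b[7], 9 at a[5]=b[8]; all 5 values appear in both, in order. The LCS DP gives dp[7][8] = 5, so this is optimal.

5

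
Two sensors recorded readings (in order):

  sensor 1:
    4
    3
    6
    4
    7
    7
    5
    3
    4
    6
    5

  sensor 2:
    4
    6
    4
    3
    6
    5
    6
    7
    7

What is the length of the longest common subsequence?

6

Let dp[i][j] be the LCS length of the first i values of sensor 1 and the first j values of sensor 2. dp[i][j] = dp[i-1][j-1]+1 when the i-th and j-th values match, else max(dp[i-1][j], dp[i][j-1]).
    ·  4  6  4  3  6  5  6  7  7
 ·  0  0  0  0  0  0  0  0  0  0
 4  0  1  1  1  1  1  1  1  1  1
 3  0  1  1  1  2  2  2  2  2  2
 6  0  1  2  2  2  3  3  3  3  3
 4  0  1  2  3  3  3  3  3  3  3
 7  0  1  2  3  3  3  3  3  4  4
 7  0  1  2  3  3  3  3  3  4  5
 5  0  1  2  3  3  3  4  4  4  5
 3  0  1  2  3  4  4  4  4  4  5
 4  0  1  2  3  4  4  4  4  4  5
 6  0  1  2  3  4  5  5  5  5  5
 5  0  1  2  3  4  5  6  6  6  6
dp[11][9] = 6. One LCS (by backtracking along matches): 4, 6, 4, 3, 6, 5.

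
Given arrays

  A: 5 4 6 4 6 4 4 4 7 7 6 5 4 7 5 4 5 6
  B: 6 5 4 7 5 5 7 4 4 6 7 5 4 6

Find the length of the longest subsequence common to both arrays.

Match 5 [1,2]; then 4 [2,3]; then 4 [7,8]; then 4 [8,9]; then 6 [11,10]; then 7 [14,11]; then 5 [15,12]; then 4 [16,13]; then 6 [18,14] — 9 values in the same relative order in both, and the DP table's final entry dp[18][14] is also 9, so no common subsequence is longer.

9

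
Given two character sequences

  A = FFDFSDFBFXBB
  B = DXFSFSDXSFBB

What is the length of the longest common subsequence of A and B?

Taking F at A[1]=B[3] → F at A[2]=B[5] → D at A[3]=B[7] → S at A[5]=B[9] → F at A[9]=B[10] → B at A[11]=B[11] → B at A[12]=B[12] gives a common subsequence of length 7. Since dp[12][12] = 7, nothing longer is possible.

7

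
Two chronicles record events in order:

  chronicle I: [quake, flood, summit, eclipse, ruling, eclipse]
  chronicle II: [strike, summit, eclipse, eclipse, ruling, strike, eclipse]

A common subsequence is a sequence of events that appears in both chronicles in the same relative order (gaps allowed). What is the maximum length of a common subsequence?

4

One common subsequence of length 4: summit (chronicle I #3, chronicle II #2), then eclipse (chronicle I #4, chronicle II #4), then ruling (chronicle I #5, chronicle II #5), then eclipse (chronicle I #6, chronicle II #7), and the DP table's final entry dp[6][7] is also 4, so no common subsequence is longer.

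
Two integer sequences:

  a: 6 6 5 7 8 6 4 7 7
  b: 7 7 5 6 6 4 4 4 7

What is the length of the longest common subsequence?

4

Let dp[i][j] be the LCS length of the first i values of a and the first j values of b. dp[i][j] = dp[i-1][j-1]+1 when the i-th and j-th values match, else max(dp[i-1][j], dp[i][j-1]).
    ·  7  7  5  6  6  4  4  4  7
 ·  0  0  0  0  0  0  0  0  0  0
 6  0  0  0  0  1  1  1  1  1  1
 6  0  0  0  0  1  2  2  2  2  2
 5  0  0  0  1  1  2  2  2  2  2
 7  0  1  1  1  1  2  2  2  2  3
 8  0  1  1  1  1  2  2  2  2  3
 6  0  1  1  1  2  2  2  2  2  3
 4  0  1  1  1  2  2  3  3  3  3
 7  0  1  2  2  2  2  3  3  3  4
 7  0  1  2  2  2  2  3  3  3  4
dp[9][9] = 4. One LCS (by backtracking along matches): 6, 6, 4, 7.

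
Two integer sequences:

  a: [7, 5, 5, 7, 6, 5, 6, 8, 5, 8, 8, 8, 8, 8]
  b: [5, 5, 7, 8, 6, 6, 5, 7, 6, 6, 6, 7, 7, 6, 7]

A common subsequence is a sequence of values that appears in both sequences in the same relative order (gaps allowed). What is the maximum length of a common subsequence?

Match 5 (a #2, b #1), 5 (a #3, b #2), 7 (a #4, b #3), 6 (a #5, b #6), 5 (a #6, b #7), 6 (a #7, b #14) — 6 values in the same relative order in both. dp[14][15] = 6 confirms this is the maximum.

6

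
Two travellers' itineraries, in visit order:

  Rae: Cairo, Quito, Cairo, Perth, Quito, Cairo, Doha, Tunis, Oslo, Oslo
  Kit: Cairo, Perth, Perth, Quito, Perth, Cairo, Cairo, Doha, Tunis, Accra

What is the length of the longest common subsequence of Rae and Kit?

6

Pick Cairo at Rae[1]=Kit[1], Quito at Rae[2]=Kit[4], Cairo at Rae[3]=Kit[6], Cairo at Rae[6]=Kit[7], Doha at Rae[7]=Kit[8], Tunis at Rae[8]=Kit[9]; all 6 stops appear in both, in order. The LCS DP gives dp[10][10] = 6, so this is optimal.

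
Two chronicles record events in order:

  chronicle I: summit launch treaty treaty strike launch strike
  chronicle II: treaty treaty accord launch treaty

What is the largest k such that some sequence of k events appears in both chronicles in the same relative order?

Match treaty (chronicle I #3, chronicle II #1) → treaty (chronicle I #4, chronicle II #2) → launch (chronicle I #6, chronicle II #4) — 3 events in the same relative order in both. The LCS DP gives dp[7][5] = 3, so this is optimal.

3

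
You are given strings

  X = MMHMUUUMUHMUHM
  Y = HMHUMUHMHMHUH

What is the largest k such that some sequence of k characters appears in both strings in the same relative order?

9

Match M [2,2]; then H [3,3]; then M [4,5]; then U [5,6]; then M [8,8]; then H [10,9]; then M [11,10]; then U [12,12]; then H [13,13] — 9 characters in the same relative order in both. Since dp[14][13] = 9, nothing longer is possible.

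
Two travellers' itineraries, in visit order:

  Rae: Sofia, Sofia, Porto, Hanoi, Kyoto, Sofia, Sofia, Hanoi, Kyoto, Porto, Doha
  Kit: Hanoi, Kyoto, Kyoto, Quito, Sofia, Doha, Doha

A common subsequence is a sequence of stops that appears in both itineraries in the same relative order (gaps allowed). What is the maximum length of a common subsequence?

One common subsequence of length 4: Hanoi (Rae #4, Kit #1), then Kyoto (Rae #5, Kit #3), then Sofia (Rae #6, Kit #5), then Doha (Rae #11, Kit #7), and the DP table's final entry dp[11][7] is also 4, so no common subsequence is longer.

4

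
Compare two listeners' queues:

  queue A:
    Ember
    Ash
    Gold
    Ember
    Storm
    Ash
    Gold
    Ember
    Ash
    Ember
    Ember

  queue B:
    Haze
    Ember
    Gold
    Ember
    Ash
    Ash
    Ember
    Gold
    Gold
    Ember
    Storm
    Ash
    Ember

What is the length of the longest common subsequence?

8

Match Ember [1,2] → Gold [3,3] → Ember [4,4] → Ash [6,6] → Gold [7,9] → Ember [8,10] → Ash [9,12] → Ember [11,13] — 8 songs in the same relative order in both. Since dp[11][13] = 8, nothing longer is possible.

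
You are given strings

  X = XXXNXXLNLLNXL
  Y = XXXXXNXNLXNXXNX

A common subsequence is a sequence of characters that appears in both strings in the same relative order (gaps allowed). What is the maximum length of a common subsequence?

Match X [1,3] → X [2,4] → X [3,5] → N [4,6] → X [5,7] → X [6,10] → N [8,11] → N [11,14] → X [12,15] — 9 characters in the same relative order in both. Since dp[13][15] = 9, nothing longer is possible.

9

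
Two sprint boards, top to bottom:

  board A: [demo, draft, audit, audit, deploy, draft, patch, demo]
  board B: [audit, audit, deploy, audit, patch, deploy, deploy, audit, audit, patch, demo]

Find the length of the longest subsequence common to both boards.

5

Pick audit (board A #3, board B #2) → audit (board A #4, board B #4) → deploy (board A #5, board B #7) → patch (board A #7, board B #10) → demo (board A #8, board B #11); all 5 tasks appear in both, in order. dp[8][11] = 5 confirms this is the maximum.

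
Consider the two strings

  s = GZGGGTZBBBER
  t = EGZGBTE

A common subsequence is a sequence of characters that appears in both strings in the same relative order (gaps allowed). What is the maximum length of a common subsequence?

5

Taking G [1,2], Z [2,3], G [3,4], T [6,6], E [11,7] gives a common subsequence of length 5. Since dp[12][7] = 5, nothing longer is possible.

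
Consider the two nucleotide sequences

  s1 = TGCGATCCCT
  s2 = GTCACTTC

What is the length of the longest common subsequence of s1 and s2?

Let dp[i][j] be the LCS length of the first i bases of s1 and the first j bases of s2. dp[i][j] = dp[i-1][j-1]+1 when the i-th and j-th bases match, else max(dp[i-1][j], dp[i][j-1]).
    ·  G  T  C  A  C  T  T  C
 ·  0  0  0  0  0  0  0  0  0
 T  0  0  1  1  1  1  1  1  1
 G  0  1  1  1  1  1  1  1  1
 C  0  1  1  2  2  2  2  2  2
 G  0  1  1  2  2  2  2  2  2
 A  0  1  1  2  3  3  3  3  3
 T  0  1  2  2  3  3  4  4  4
 C  0  1  2  3  3  4  4  4  5
 C  0  1  2  3  3  4  4  4  5
 C  0  1  2  3  3  4  4  4  5
 T  0  1  2  3  3  4  5  5  5
dp[10][8] = 5. One LCS (by backtracking along matches): TCATC.

5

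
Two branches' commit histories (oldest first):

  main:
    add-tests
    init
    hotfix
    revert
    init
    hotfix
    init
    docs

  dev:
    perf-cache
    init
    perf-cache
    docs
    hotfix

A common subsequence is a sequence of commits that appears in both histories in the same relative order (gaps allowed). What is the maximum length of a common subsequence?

2

One common subsequence of length 2: init [2,2], hotfix [6,5]. The LCS DP gives dp[8][5] = 2, so this is optimal.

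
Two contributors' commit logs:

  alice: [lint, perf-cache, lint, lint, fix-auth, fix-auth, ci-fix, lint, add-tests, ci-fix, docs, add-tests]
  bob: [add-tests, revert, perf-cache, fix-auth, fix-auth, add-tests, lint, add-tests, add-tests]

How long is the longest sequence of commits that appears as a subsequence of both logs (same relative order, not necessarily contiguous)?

6

Pick perf-cache [2,3]; then fix-auth [5,4]; then fix-auth [6,5]; then lint [8,7]; then add-tests [9,8]; then add-tests [12,9]; all 6 commits appear in both, in order. Since dp[12][9] = 6, nothing longer is possible.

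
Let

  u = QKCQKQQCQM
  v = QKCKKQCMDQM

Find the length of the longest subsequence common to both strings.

8

Taking Q (u #1, v #1), K (u #2, v #2), C (u #3, v #3), K (u #5, v #5), Q (u #7, v #6), C (u #8, v #7), Q (u #9, v #10), M (u #10, v #11) gives a common subsequence of length 8. Since dp[10][11] = 8, nothing longer is possible.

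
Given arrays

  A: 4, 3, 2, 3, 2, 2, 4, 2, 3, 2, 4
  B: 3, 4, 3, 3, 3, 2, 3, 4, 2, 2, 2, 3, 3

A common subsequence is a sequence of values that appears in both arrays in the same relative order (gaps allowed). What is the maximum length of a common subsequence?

8

Let dp[i][j] be the LCS length of the first i values of A and the first j values of B. dp[i][j] = dp[i-1][j-1]+1 when the i-th and j-th values match, else max(dp[i-1][j], dp[i][j-1]).
    ·  3  4  3  3  3  2  3  4  2  2  2  3  3
 ·  0  0  0  0  0  0  0  0  0  0  0  0  0  0
 4  0  0  1  1  1  1  1  1  1  1  1  1  1  1
 3  0  1  1  2  2  2  2  2  2  2  2  2  2  2
 2  0  1  1  2  2  2  3  3  3  3  3  3  3  3
 3  0  1  1  2  3  3  3  4  4  4  4  4  4  4
 2  0  1  1  2  3  3  4  4  4  5  5  5  5  5
 2  0  1  1  2  3  3  4  4  4  5  6  6  6  6
 4  0  1  2  2  3  3  4  4  5  5  6  6  6  6
 2  0  1  2  2  3  3  4  4  5  6  6  7  7  7
 3  0  1  2  3  3  4  4  5  5  6  6  7  8  8
 2  0  1  2  3  3  4  5  5  5  6  7  7  8  8
 4  0  1  2  3  3  4  5  5  6  6  7  7  8  8
dp[11][13] = 8. One LCS (by backtracking along matches): 4, 3, 2, 3, 2, 2, 2, 3.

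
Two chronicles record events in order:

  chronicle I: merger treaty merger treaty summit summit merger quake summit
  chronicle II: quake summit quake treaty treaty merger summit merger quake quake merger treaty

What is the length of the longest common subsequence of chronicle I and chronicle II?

5

Match treaty [2,5]; then merger [3,6]; then summit [6,7]; then merger [7,8]; then quake [8,10] — 5 events in the same relative order in both. The LCS DP gives dp[9][12] = 5, so this is optimal.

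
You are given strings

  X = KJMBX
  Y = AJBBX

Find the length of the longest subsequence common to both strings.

3

Let dp[i][j] be the LCS length of the first i characters of X and the first j characters of Y. dp[i][j] = dp[i-1][j-1]+1 when the i-th and j-th characters match, else max(dp[i-1][j], dp[i][j-1]).
    ·  A  J  B  B  X
 ·  0  0  0  0  0  0
 K  0  0  0  0  0  0
 J  0  0  1  1  1  1
 M  0  0  1  1  1  1
 B  0  0  1  2  2  2
 X  0  0  1  2  2  3
dp[5][5] = 3. One LCS (by backtracking along matches): JBX.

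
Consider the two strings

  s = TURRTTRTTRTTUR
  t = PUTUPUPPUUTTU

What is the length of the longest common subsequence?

5

Taking T at s[1]=t[3], then U at s[2]=t[10], then T at s[11]=t[11], then T at s[12]=t[12], then U at s[13]=t[13] gives a common subsequence of length 5. The LCS DP gives dp[14][13] = 5, so this is optimal.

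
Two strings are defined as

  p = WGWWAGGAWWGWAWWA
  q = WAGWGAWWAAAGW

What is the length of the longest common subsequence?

One common subsequence of length 9: W (p #1, q #1); then G (p #2, q #3); then W (p #4, q #4); then G (p #7, q #5); then A (p #8, q #6); then W (p #9, q #7); then W (p #10, q #8); then G (p #11, q #12); then W (p #15, q #13). The LCS DP gives dp[16][13] = 9, so this is optimal.

9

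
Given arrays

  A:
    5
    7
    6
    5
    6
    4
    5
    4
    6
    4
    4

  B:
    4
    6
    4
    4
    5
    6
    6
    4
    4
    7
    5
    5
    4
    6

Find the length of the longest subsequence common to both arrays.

Taking 5 (A #1, B #5), then 6 (A #3, B #6), then 6 (A #5, B #7), then 4 (A #6, B #9), then 5 (A #7, B #12), then 4 (A #8, B #13), then 6 (A #9, B #14) gives a common subsequence of length 7. Since dp[11][14] = 7, nothing longer is possible.

7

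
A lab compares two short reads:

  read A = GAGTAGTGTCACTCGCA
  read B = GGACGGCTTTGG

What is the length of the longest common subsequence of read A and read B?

Pick G [1,2], then A [2,3], then G [3,5], then G [6,6], then T [7,8], then T [9,9], then T [13,10], then G [15,12]; all 8 bases appear in both, in order. Since dp[17][12] = 8, nothing longer is possible.

8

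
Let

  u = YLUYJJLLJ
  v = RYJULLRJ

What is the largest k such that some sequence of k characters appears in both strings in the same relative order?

Let dp[i][j] be the LCS length of the first i characters of u and the first j characters of v. dp[i][j] = dp[i-1][j-1]+1 when the i-th and j-th characters match, else max(dp[i-1][j], dp[i][j-1]).
    ·  R  Y  J  U  L  L  R  J
 ·  0  0  0  0  0  0  0  0  0
 Y  0  0  1  1  1  1  1  1  1
 L  0  0  1  1  1  2  2  2  2
 U  0  0  1  1  2  2  2  2  2
 Y  0  0  1  1  2  2  2  2  2
 J  0  0  1  2  2  2  2  2  3
 J  0  0  1  2  2  2  2  2  3
 L  0  0  1  2  2  3  3  3  3
 L  0  0  1  2  2  3  4  4  4
 J  0  0  1  2  2  3  4  4  5
dp[9][8] = 5. One LCS (by backtracking along matches): YULLJ.

5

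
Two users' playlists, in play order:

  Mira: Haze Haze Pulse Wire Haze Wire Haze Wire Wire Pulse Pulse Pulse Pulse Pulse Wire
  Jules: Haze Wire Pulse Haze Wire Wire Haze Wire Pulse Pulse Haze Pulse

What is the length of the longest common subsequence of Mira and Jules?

Taking Haze (Mira #1, Jules #1) → Haze (Mira #2, Jules #4) → Wire (Mira #4, Jules #5) → Wire (Mira #6, Jules #6) → Haze (Mira #7, Jules #7) → Wire (Mira #9, Jules #8) → Pulse (Mira #10, Jules #9) → Pulse (Mira #11, Jules #10) → Pulse (Mira #14, Jules #12) gives a common subsequence of length 9. Since dp[15][12] = 9, nothing longer is possible.

9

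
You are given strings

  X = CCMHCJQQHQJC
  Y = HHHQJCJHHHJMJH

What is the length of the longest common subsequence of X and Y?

Pick H (X #4, Y #3), C (X #5, Y #6), J (X #6, Y #7), H (X #9, Y #10), J (X #11, Y #13); all 5 characters appear in both, in order. The LCS DP gives dp[12][14] = 5, so this is optimal.

5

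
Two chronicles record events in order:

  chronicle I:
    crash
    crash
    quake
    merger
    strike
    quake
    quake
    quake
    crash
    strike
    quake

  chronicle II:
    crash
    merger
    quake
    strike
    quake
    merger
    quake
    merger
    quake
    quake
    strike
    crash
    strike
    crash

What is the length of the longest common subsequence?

Taking crash [1,1]; then quake [3,5]; then merger [4,6]; then quake [6,7]; then quake [7,9]; then quake [8,10]; then crash [9,12]; then strike [10,13] gives a common subsequence of length 8, and the DP table's final entry dp[11][14] is also 8, so no common subsequence is longer.

8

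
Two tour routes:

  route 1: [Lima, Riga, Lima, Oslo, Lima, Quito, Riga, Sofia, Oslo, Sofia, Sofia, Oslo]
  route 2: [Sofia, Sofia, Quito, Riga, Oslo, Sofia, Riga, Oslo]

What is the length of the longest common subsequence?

One common subsequence of length 5: Quito (route 1 #6, route 2 #3), Riga (route 1 #7, route 2 #4), Oslo (route 1 #9, route 2 #5), Sofia (route 1 #10, route 2 #6), Oslo (route 1 #12, route 2 #8). Since dp[12][8] = 5, nothing longer is possible.

5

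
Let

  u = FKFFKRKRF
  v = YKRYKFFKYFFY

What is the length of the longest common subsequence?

Taking K [2,5], F [3,6], F [4,7], K [5,8], F [9,11] gives a common subsequence of length 5. The LCS DP gives dp[9][12] = 5, so this is optimal.

5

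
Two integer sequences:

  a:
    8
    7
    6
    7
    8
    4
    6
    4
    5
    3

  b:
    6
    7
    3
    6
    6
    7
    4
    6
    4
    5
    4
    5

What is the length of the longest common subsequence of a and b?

Match 7 (a #2, b #2) → 6 (a #3, b #5) → 7 (a #4, b #6) → 4 (a #6, b #7) → 6 (a #7, b #8) → 4 (a #8, b #11) → 5 (a #9, b #12) — 7 values in the same relative order in both. dp[10][12] = 7 confirms this is the maximum.

7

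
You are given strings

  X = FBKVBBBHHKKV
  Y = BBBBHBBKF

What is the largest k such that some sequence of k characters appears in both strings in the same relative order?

6

Let dp[i][j] be the LCS length of the first i characters of X and the first j characters of Y. dp[i][j] = dp[i-1][j-1]+1 when the i-th and j-th characters match, else max(dp[i-1][j], dp[i][j-1]).
    ·  B  B  B  B  H  B  B  K  F
 ·  0  0  0  0  0  0  0  0  0  0
 F  0  0  0  0  0  0  0  0  0  1
 B  0  1  1  1  1  1  1  1  1  1
 K  0  1  1  1  1  1  1  1  2  2
 V  0  1  1  1  1  1  1  1  2  2
 B  0  1  2  2  2  2  2  2  2  2
 B  0  1  2  3  3  3  3  3  3  3
 B  0  1  2  3  4  4  4  4  4  4
 H  0  1  2  3  4  5  5  5  5  5
 H  0  1  2  3  4  5  5  5  5  5
 K  0  1  2  3  4  5  5  5  6  6
 K  0  1  2  3  4  5  5  5  6  6
 V  0  1  2  3  4  5  5  5  6  6
dp[12][9] = 6. One LCS (by backtracking along matches): BBBBHK.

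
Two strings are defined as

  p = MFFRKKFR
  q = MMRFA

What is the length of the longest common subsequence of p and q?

Match M (p #1, q #2) → R (p #4, q #3) → F (p #7, q #4) — 3 characters in the same relative order in both, and the DP table's final entry dp[8][5] is also 3, so no common subsequence is longer.

3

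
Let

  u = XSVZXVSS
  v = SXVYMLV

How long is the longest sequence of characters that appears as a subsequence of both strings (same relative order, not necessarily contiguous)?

3

Match X (u #1, v #2); then V (u #3, v #3); then V (u #6, v #7) — 3 characters in the same relative order in both. dp[8][7] = 3 confirms this is the maximum.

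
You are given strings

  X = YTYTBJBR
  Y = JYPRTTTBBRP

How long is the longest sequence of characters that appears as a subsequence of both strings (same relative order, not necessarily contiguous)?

6

Let dp[i][j] be the LCS length of the first i characters of X and the first j characters of Y. dp[i][j] = dp[i-1][j-1]+1 when the i-th and j-th characters match, else max(dp[i-1][j], dp[i][j-1]).
    ·  J  Y  P  R  T  T  T  B  B  R  P
 ·  0  0  0  0  0  0  0  0  0  0  0  0
 Y  0  0  1  1  1  1  1  1  1  1  1  1
 T  0  0  1  1  1  2  2  2  2  2  2  2
 Y  0  0  1  1  1  2  2  2  2  2  2  2
 T  0  0  1  1  1  2  3  3  3  3  3  3
 B  0  0  1  1  1  2  3  3  4  4  4  4
 J  0  1  1  1  1  2  3  3  4  4  4  4
 B  0  1  1  1  1  2  3  3  4  5  5  5
 R  0  1  1  1  2  2  3  3  4  5  6  6
dp[8][11] = 6. One LCS (by backtracking along matches): YTTBBR.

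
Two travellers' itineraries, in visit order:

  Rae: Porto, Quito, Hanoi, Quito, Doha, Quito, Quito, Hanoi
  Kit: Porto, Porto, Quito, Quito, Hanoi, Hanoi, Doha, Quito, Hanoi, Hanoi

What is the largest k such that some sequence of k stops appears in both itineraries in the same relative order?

6

One common subsequence of length 6: Porto at Rae[1]=Kit[2]; then Quito at Rae[2]=Kit[4]; then Hanoi at Rae[3]=Kit[6]; then Doha at Rae[5]=Kit[7]; then Quito at Rae[6]=Kit[8]; then Hanoi at Rae[8]=Kit[10], and the DP table's final entry dp[8][10] is also 6, so no common subsequence is longer.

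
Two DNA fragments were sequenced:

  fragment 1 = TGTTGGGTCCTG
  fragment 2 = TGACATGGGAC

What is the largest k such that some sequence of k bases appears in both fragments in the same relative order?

Match T (fragment 1 #1, fragment 2 #1), then G (fragment 1 #2, fragment 2 #2), then T (fragment 1 #4, fragment 2 #6), then G (fragment 1 #5, fragment 2 #7), then G (fragment 1 #6, fragment 2 #8), then G (fragment 1 #7, fragment 2 #9), then C (fragment 1 #10, fragment 2 #11) — 7 bases in the same relative order in both. dp[12][11] = 7 confirms this is the maximum.

7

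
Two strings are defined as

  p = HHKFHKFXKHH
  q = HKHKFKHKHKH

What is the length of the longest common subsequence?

8

Taking H (p #1, q #1); then H (p #2, q #3); then K (p #3, q #4); then F (p #4, q #5); then H (p #5, q #7); then K (p #6, q #8); then K (p #9, q #10); then H (p #11, q #11) gives a common subsequence of length 8, and the DP table's final entry dp[11][11] is also 8, so no common subsequence is longer.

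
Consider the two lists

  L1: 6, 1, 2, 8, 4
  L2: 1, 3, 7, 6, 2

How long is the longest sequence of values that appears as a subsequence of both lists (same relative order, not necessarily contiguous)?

Let dp[i][j] be the LCS length of the first i values of L1 and the first j values of L2. dp[i][j] = dp[i-1][j-1]+1 when the i-th and j-th values match, else max(dp[i-1][j], dp[i][j-1]).
    ·  1  3  7  6  2
 ·  0  0  0  0  0  0
 6  0  0  0  0  1  1
 1  0  1  1  1  1  1
 2  0  1  1  1  1  2
 8  0  1  1  1  1  2
 4  0  1  1  1  1  2
dp[5][5] = 2. One LCS (by backtracking along matches): 6, 2.

2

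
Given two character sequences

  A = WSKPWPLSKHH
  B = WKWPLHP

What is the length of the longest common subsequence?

Let dp[i][j] be the LCS length of the first i characters of A and the first j characters of B. dp[i][j] = dp[i-1][j-1]+1 when the i-th and j-th characters match, else max(dp[i-1][j], dp[i][j-1]).
    ·  W  K  W  P  L  H  P
 ·  0  0  0  0  0  0  0  0
 W  0  1  1  1  1  1  1  1
 S  0  1  1  1  1  1  1  1
 K  0  1  2  2  2  2  2  2
 P  0  1  2  2  3  3  3  3
 W  0  1  2  3  3  3  3  3
 P  0  1  2  3  4  4  4  4
 L  0  1  2  3  4  5  5  5
 S  0  1  2  3  4  5  5  5
 K  0  1  2  3  4  5  5  5
 H  0  1  2  3  4  5  6  6
 H  0  1  2  3  4  5  6  6
dp[11][7] = 6. One LCS (by backtracking along matches): WKWPLH.

6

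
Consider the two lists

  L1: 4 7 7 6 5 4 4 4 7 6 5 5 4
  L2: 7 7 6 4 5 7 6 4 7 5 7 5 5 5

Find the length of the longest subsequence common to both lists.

8

Match 7 at L1[2]=L2[1]; then 7 at L1[3]=L2[2]; then 6 at L1[4]=L2[3]; then 5 at L1[5]=L2[5]; then 4 at L1[6]=L2[8]; then 7 at L1[9]=L2[11]; then 5 at L1[11]=L2[13]; then 5 at L1[12]=L2[14] — 8 values in the same relative order in both, and the DP table's final entry dp[13][14] is also 8, so no common subsequence is longer.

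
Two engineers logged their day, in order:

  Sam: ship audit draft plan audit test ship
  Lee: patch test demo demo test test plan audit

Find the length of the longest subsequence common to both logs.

Taking plan (Sam #4, Lee #7); then audit (Sam #5, Lee #8) gives a common subsequence of length 2. dp[7][8] = 2 confirms this is the maximum.

2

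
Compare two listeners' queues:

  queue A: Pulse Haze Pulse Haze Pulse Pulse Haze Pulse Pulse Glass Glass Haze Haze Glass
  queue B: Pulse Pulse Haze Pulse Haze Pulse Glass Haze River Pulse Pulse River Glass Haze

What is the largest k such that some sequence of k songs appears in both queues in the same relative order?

10

Taking Pulse [1,2] → Haze [2,3] → Pulse [3,4] → Haze [4,5] → Pulse [5,6] → Haze [7,8] → Pulse [8,10] → Pulse [9,11] → Glass [11,13] → Haze [13,14] gives a common subsequence of length 10. The LCS DP gives dp[14][14] = 10, so this is optimal.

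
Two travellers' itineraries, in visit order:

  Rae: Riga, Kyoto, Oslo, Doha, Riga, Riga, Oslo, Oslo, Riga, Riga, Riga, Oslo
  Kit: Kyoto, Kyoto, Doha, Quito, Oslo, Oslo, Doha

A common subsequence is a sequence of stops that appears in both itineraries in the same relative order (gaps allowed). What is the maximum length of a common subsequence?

4

Taking Kyoto [2,2]; then Doha [4,3]; then Oslo [7,5]; then Oslo [8,6] gives a common subsequence of length 4, and the DP table's final entry dp[12][7] is also 4, so no common subsequence is longer.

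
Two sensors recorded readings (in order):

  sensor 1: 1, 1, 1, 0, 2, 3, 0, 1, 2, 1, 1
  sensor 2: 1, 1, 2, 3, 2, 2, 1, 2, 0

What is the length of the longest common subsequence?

6

Pick 1 (sensor 1 #2, sensor 2 #1) → 1 (sensor 1 #3, sensor 2 #2) → 2 (sensor 1 #5, sensor 2 #3) → 3 (sensor 1 #6, sensor 2 #4) → 1 (sensor 1 #8, sensor 2 #7) → 2 (sensor 1 #9, sensor 2 #8); all 6 values appear in both, in order. The LCS DP gives dp[11][9] = 6, so this is optimal.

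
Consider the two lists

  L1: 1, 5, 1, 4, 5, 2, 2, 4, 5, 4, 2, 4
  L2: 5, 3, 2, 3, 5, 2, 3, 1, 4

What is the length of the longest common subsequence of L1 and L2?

Match 5 [2,1], then 2 [6,3], then 5 [9,5], then 2 [11,6], then 4 [12,9] — 5 values in the same relative order in both. Since dp[12][9] = 5, nothing longer is possible.

5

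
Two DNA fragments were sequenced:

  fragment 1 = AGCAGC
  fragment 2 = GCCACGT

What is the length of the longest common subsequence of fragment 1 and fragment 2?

Let dp[i][j] be the LCS length of the first i bases of fragment 1 and the first j bases of fragment 2. dp[i][j] = dp[i-1][j-1]+1 when the i-th and j-th bases match, else max(dp[i-1][j], dp[i][j-1]).
    ·  G  C  C  A  C  G  T
 ·  0  0  0  0  0  0  0  0
 A  0  0  0  0  1  1  1  1
 G  0  1  1  1  1  1  2  2
 C  0  1  2  2  2  2  2  2
 A  0  1  2  2  3  3  3  3
 G  0  1  2  2  3  3  4  4
 C  0  1  2  3  3  4  4  4
dp[6][7] = 4. One LCS (by backtracking along matches): GCAG.

4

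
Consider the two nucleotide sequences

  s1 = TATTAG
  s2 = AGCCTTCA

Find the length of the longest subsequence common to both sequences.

4

Let dp[i][j] be the LCS length of the first i bases of s1 and the first j bases of s2. dp[i][j] = dp[i-1][j-1]+1 when the i-th and j-th bases match, else max(dp[i-1][j], dp[i][j-1]).
    ·  A  G  C  C  T  T  C  A
 ·  0  0  0  0  0  0  0  0  0
 T  0  0  0  0  0  1  1  1  1
 A  0  1  1  1  1  1  1  1  2
 T  0  1  1  1  1  2  2  2  2
 T  0  1  1  1  1  2  3  3  3
 A  0  1  1  1  1  2  3  3  4
 G  0  1  2  2  2  2  3  3  4
dp[6][8] = 4. One LCS (by backtracking along matches): ATTA.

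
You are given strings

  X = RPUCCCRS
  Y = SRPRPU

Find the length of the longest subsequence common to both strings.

3

Let dp[i][j] be the LCS length of the first i characters of X and the first j characters of Y. dp[i][j] = dp[i-1][j-1]+1 when the i-th and j-th characters match, else max(dp[i-1][j], dp[i][j-1]).
    ·  S  R  P  R  P  U
 ·  0  0  0  0  0  0  0
 R  0  0  1  1  1  1  1
 P  0  0  1  2  2  2  2
 U  0  0  1  2  2  2  3
 C  0  0  1  2  2  2  3
 C  0  0  1  2  2  2  3
 C  0  0  1  2  2  2  3
 R  0  0  1  2  3  3  3
 S  0  1  1  2  3  3  3
dp[8][6] = 3. One LCS (by backtracking along matches): RPU.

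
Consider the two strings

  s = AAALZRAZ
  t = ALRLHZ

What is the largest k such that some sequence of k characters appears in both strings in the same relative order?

4

Let dp[i][j] be the LCS length of the first i characters of s and the first j characters of t. dp[i][j] = dp[i-1][j-1]+1 when the i-th and j-th characters match, else max(dp[i-1][j], dp[i][j-1]).
    ·  A  L  R  L  H  Z
 ·  0  0  0  0  0  0  0
 A  0  1  1  1  1  1  1
 A  0  1  1  1  1  1  1
 A  0  1  1  1  1  1  1
 L  0  1  2  2  2  2  2
 Z  0  1  2  2  2  2  3
 R  0  1  2  3  3  3  3
 A  0  1  2  3  3  3  3
 Z  0  1  2  3  3  3  4
dp[8][6] = 4. One LCS (by backtracking along matches): ALRZ.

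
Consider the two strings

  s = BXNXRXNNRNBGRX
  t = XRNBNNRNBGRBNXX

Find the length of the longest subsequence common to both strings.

10

Match X at s[2]=t[1]; then N at s[3]=t[3]; then N at s[7]=t[5]; then N at s[8]=t[6]; then R at s[9]=t[7]; then N at s[10]=t[8]; then B at s[11]=t[9]; then G at s[12]=t[10]; then R at s[13]=t[11]; then X at s[14]=t[15] — 10 characters in the same relative order in both. dp[14][15] = 10 confirms this is the maximum.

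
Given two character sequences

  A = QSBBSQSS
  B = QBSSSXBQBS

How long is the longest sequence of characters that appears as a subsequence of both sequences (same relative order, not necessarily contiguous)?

5

Let dp[i][j] be the LCS length of the first i characters of A and the first j characters of B. dp[i][j] = dp[i-1][j-1]+1 when the i-th and j-th characters match, else max(dp[i-1][j], dp[i][j-1]).
    ·  Q  B  S  S  S  X  B  Q  B  S
 ·  0  0  0  0  0  0  0  0  0  0  0
 Q  0  1  1  1  1  1  1  1  1  1  1
 S  0  1  1  2  2  2  2  2  2  2  2
 B  0  1  2  2  2  2  2  3  3  3  3
 B  0  1  2  2  2  2  2  3  3  4  4
 S  0  1  2  3  3  3  3  3  3  4  5
 Q  0  1  2  3  3  3  3  3  4  4  5
 S  0  1  2  3  4  4  4  4  4  4  5
 S  0  1  2  3  4  5  5  5  5  5  5
dp[8][10] = 5. One LCS (by backtracking along matches): QSBBS.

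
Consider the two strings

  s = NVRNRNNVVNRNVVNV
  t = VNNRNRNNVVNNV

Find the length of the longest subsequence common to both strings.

11

Match N [1,3], R [3,4], N [4,5], R [5,6], N [6,7], N [7,8], V [8,9], V [9,10], N [12,11], N [15,12], V [16,13] — 11 characters in the same relative order in both. The LCS DP gives dp[16][13] = 11, so this is optimal.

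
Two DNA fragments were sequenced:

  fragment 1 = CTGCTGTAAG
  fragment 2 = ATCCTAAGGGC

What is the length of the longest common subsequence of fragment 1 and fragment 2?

Match C at fragment 1[1]=fragment 2[3]; then C at fragment 1[4]=fragment 2[4]; then T at fragment 1[7]=fragment 2[5]; then A at fragment 1[8]=fragment 2[6]; then A at fragment 1[9]=fragment 2[7]; then G at fragment 1[10]=fragment 2[10] — 6 bases in the same relative order in both. The LCS DP gives dp[10][11] = 6, so this is optimal.

6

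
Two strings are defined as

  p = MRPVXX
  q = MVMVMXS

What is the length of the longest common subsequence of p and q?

Let dp[i][j] be the LCS length of the first i characters of p and the first j characters of q. dp[i][j] = dp[i-1][j-1]+1 when the i-th and j-th characters match, else max(dp[i-1][j], dp[i][j-1]).
    ·  M  V  M  V  M  X  S
 ·  0  0  0  0  0  0  0  0
 M  0  1  1  1  1  1  1  1
 R  0  1  1  1  1  1  1  1
 P  0  1  1  1  1  1  1  1
 V  0  1  2  2  2  2  2  2
 X  0  1  2  2  2  2  3  3
 X  0  1  2  2  2  2  3  3
dp[6][7] = 3. One LCS (by backtracking along matches): MVX.

3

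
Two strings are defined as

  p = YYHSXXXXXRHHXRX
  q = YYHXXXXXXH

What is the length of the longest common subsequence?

Let dp[i][j] be the LCS length of the first i characters of p and the first j characters of q. dp[i][j] = dp[i-1][j-1]+1 when the i-th and j-th characters match, else max(dp[i-1][j], dp[i][j-1]).
    ·  Y  Y  H  X  X  X  X  X  X  H
 ·  0  0  0  0  0  0  0  0  0  0  0
 Y  0  1  1  1  1  1  1  1  1  1  1
 Y  0  1  2  2  2  2  2  2  2  2  2
 H  0  1  2  3  3  3  3  3  3  3  3
 S  0  1  2  3  3  3  3  3  3  3  3
 X  0  1  2  3  4  4  4  4  4  4  4
 X  0  1  2  3  4  5  5  5  5  5  5
 X  0  1  2  3  4  5  6  6  6  6  6
 X  0  1  2  3  4  5  6  7  7  7  7
 X  0  1  2  3  4  5  6  7  8  8  8
 R  0  1  2  3  4  5  6  7  8  8  8
 H  0  1  2  3  4  5  6  7  8  8  9
 H  0  1  2  3  4  5  6  7  8  8  9
 X  0  1  2  3  4  5  6  7  8  9  9
 R  0  1  2  3  4  5  6  7  8  9  9
 X  0  1  2  3  4  5  6  7  8  9  9
dp[15][10] = 9. One LCS (by backtracking along matches): YYHXXXXXH.

9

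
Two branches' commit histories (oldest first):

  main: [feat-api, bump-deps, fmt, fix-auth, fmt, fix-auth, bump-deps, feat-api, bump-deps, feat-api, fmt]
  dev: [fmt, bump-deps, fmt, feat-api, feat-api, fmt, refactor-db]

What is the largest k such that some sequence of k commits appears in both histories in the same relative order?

Pick bump-deps [2,2], fmt [5,3], feat-api [8,4], feat-api [10,5], fmt [11,6]; all 5 commits appear in both, in order. dp[11][7] = 5 confirms this is the maximum.

5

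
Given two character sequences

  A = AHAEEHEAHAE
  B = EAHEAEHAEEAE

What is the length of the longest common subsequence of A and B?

One common subsequence of length 8: A [1,2] → H [2,3] → A [3,5] → E [4,6] → E [5,9] → E [7,10] → A [10,11] → E [11,12], and the DP table's final entry dp[11][12] is also 8, so no common subsequence is longer.

8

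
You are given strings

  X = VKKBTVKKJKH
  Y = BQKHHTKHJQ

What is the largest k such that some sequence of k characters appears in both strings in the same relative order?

4

Taking K [2,3] → T [5,6] → K [7,7] → J [9,9] gives a common subsequence of length 4, and the DP table's final entry dp[11][10] is also 4, so no common subsequence is longer.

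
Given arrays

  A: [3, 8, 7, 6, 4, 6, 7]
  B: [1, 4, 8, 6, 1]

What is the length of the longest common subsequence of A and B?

2

Taking 8 (A #2, B #3), then 6 (A #4, B #4) gives a common subsequence of length 2. The LCS DP gives dp[7][5] = 2, so this is optimal.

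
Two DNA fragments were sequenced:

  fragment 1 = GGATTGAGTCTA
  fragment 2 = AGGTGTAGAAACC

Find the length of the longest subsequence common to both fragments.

One common subsequence of length 7: G (fragment 1 #1, fragment 2 #2); then G (fragment 1 #2, fragment 2 #3); then T (fragment 1 #4, fragment 2 #4); then T (fragment 1 #5, fragment 2 #6); then G (fragment 1 #6, fragment 2 #8); then A (fragment 1 #7, fragment 2 #11); then C (fragment 1 #10, fragment 2 #13), and the DP table's final entry dp[12][13] is also 7, so no common subsequence is longer.

7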